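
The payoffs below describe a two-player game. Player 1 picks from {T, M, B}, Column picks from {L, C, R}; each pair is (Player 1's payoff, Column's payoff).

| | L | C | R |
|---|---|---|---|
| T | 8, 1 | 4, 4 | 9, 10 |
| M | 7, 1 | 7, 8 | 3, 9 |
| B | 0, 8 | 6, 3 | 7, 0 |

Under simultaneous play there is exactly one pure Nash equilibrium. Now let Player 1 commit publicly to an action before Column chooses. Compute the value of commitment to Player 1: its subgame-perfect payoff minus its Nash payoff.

0

Work backward from Column's decision.
- T: BR = R, leader payoff 9.
- M: BR = R, leader payoff 3.
- B: BR = L, leader payoff 0.
Among 9, 3, 0, the best is 9 at T. Subgame-perfect outcome: (T, R) with payoffs (9, 10).
Now find the simultaneous Nash equilibrium.
Player 1's best replies: L→T; C→M; R→T.
Column's best replies: T→R; M→R; B→L.
The unique mutual best reply is (T, R), giving (9, 10).
Player 1's commitment gain: 9 − 9 = 0.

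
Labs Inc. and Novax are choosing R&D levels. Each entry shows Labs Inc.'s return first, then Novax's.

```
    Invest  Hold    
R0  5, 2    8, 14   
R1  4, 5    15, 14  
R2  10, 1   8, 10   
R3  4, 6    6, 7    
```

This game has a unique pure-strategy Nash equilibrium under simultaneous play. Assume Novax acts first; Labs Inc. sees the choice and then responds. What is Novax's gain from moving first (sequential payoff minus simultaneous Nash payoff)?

Labs Inc. best-responds to each possible Novax move:
- Invest → Labs Inc. plays R2 (best of 5, 4, 10, 4); Novax gets 1.
- Hold → Labs Inc. plays R1 (best of 8, 15, 8, 6); Novax gets 14.
Among 1, 14, the best is 14 at Hold. Subgame-perfect outcome: (R1, Hold) with payoffs (15, 14).
For the simultaneous game, intersect best replies.
Labs Inc.'s best replies: Invest→R2; Hold→R1.
Novax's best replies: R0→Hold; R1→Hold; R2→Hold; R3→Hold.
The unique mutual best reply is (R1, Hold), giving (15, 14).
Novax's commitment gain: 14 − 14 = 0.

0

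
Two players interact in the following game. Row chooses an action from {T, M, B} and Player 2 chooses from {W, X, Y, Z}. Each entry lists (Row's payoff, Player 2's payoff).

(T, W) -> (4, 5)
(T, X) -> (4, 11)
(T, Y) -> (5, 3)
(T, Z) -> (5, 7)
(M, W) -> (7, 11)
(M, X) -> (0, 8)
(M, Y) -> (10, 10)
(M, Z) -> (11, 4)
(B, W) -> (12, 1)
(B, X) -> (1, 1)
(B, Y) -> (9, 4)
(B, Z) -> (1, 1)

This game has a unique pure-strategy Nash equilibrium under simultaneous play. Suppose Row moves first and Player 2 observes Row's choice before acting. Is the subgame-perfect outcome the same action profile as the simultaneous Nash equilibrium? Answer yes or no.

Backward induction with Row moving first.
- T: BR = X, leader payoff 4.
- M: BR = W, leader payoff 7.
- B: BR = Y, leader payoff 9.
Row's induced payoffs are 4, 7, 9, so Row commits to B. Subgame-perfect outcome: (B, Y) with payoffs (9, 4).
Under simultaneous play:
Row's best replies: W→B; X→T; Y→M; Z→M.
Player 2's best replies: T→X; M→W; B→Y.
The unique mutual best reply is (T, X), giving (4, 11).
Sequential outcome (B, Y) differs from the Nash profile (T, X).

no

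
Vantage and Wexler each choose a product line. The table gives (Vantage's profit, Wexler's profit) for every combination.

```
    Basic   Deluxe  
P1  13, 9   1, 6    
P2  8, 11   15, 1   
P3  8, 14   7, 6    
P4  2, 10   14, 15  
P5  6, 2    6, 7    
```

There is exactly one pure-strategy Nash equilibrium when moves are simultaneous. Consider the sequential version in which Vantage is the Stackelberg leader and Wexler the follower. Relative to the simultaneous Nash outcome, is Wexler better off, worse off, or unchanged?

Solve by backward induction (Vantage leads).
- P1: BR = Basic, leader payoff 13.
- P2: BR = Basic, leader payoff 8.
- P3: BR = Basic, leader payoff 8.
- P4: BR = Deluxe, leader payoff 14.
- P5: BR = Deluxe, leader payoff 6.
Vantage's induced payoffs are 13, 8, 8, 14, 6, so Vantage commits to P4. Subgame-perfect outcome: (P4, Deluxe) with payoffs (14, 15).
For the simultaneous game, intersect best replies.
Vantage's best replies: Basic→P1; Deluxe→P2.
Wexler's best replies: P1→Basic; P2→Basic; P3→Basic; P4→Deluxe; P5→Deluxe.
Only (P1, Basic) has each player best-responding; Nash payoffs (13, 9).
Wexler earns 15 sequentially versus 9 at the Nash outcome: better off.

better off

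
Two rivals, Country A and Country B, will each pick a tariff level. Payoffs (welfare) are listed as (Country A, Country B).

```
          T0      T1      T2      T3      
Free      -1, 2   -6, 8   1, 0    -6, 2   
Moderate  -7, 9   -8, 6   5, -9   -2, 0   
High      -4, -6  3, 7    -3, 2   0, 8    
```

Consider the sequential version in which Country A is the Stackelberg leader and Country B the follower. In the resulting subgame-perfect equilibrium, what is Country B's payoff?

8

Solve by backward induction (Country A leads).
- Free → Country B plays T1 (best of 2, 8, 0, 2); Country A gets -6.
- Moderate → Country B plays T0 (best of 9, 6, -9, 0); Country A gets -7.
- High → Country B plays T3 (best of -6, 7, 2, 8); Country A gets 0.
Among -6, -7, 0, the best is 0 at High. Subgame-perfect outcome: (High, T3) with payoffs (0, 8).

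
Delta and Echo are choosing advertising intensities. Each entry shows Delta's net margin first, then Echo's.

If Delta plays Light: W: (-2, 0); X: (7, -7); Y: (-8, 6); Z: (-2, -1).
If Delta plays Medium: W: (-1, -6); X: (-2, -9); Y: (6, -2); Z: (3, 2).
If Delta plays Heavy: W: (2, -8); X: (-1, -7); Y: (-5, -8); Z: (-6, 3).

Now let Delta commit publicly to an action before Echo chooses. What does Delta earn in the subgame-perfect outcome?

3

Echo best-responds to each possible Delta move:
- Light → Echo plays Y (best of 0, -7, 6, -1); Delta gets -8.
- Medium → Echo plays Z (best of -6, -9, -2, 2); Delta gets 3.
- Heavy → Echo plays Z (best of -8, -7, -8, 3); Delta gets -6.
Maximizing over -8, 3, -6, Delta chooses Medium. Subgame-perfect outcome: (Medium, Z) with payoffs (3, 2).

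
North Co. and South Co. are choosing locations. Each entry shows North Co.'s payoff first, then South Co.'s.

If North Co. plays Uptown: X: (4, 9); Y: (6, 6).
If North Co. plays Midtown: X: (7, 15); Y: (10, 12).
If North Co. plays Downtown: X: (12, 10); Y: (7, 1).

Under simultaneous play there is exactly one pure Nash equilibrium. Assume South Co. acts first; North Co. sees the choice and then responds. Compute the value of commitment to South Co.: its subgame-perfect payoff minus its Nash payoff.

Backward induction with South Co. moving first.
- X: BR = Downtown, leader payoff 10.
- Y: BR = Midtown, leader payoff 12.
Among 10, 12, the best is 12 at Y. Subgame-perfect outcome: (Midtown, Y) with payoffs (10, 12).
Now find the simultaneous Nash equilibrium.
North Co.'s best replies: X→Downtown; Y→Midtown.
South Co.'s best replies: Uptown→X; Midtown→X; Downtown→X.
The unique mutual best reply is (Downtown, X), giving (12, 10).
South Co.'s commitment gain: 12 − 10 = 2.

2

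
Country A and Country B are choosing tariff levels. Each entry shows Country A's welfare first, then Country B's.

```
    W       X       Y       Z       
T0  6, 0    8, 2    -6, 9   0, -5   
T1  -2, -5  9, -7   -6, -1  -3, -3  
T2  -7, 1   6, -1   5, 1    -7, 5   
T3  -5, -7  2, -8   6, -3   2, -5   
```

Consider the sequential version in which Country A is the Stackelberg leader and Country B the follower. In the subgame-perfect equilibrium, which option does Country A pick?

Work backward from Country B's decision.
- T0 → Country B plays Y (best of 0, 2, 9, -5); Country A gets -6.
- T1 → Country B plays Y (best of -5, -7, -1, -3); Country A gets -6.
- T2 → Country B plays Z (best of 1, -1, 1, 5); Country A gets -7.
- T3 → Country B plays Y (best of -7, -8, -3, -5); Country A gets 6.
Among -6, -6, -7, 6, the best is 6 at T3. Subgame-perfect outcome: (T3, Y) with payoffs (6, -3).

T3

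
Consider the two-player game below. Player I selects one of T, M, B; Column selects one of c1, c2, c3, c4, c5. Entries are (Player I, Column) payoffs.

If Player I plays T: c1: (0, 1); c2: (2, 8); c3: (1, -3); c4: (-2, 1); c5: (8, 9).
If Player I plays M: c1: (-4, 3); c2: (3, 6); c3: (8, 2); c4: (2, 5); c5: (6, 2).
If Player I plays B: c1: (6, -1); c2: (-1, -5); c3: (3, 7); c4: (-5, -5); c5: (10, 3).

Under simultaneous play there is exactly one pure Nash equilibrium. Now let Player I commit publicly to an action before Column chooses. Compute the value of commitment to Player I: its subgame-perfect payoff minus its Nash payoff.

Backward induction with Player I moving first.
- T: BR = c5, leader payoff 8.
- M: BR = c2, leader payoff 3.
- B: BR = c3, leader payoff 3.
Player I's induced payoffs are 8, 3, 3, so Player I commits to T. Subgame-perfect outcome: (T, c5) with payoffs (8, 9).
For the simultaneous game, intersect best replies.
Player I's best replies: c1→B; c2→M; c3→M; c4→M; c5→B.
Column's best replies: T→c5; M→c2; B→c3.
The unique mutual best reply is (M, c2), giving (3, 6).
Player I's commitment gain: 8 − 3 = 5.

5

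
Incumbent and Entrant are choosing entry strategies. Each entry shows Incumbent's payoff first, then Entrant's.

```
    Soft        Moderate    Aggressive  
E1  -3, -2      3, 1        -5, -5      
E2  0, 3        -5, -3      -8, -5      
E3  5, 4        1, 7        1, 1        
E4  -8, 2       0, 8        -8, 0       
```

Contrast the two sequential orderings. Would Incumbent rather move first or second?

If Incumbent leads: Entrant's best replies are E1→Moderate, E2→Soft, E3→Moderate, E4→Moderate; Incumbent's induced payoffs 3, 0, 1, 0; outcome (E1, Moderate), payoffs (3, 1).
If Entrant leads: Incumbent's best replies are Soft→E3, Moderate→E1, Aggressive→E3; Entrant's induced payoffs 4, 1, 1; outcome (E3, Soft), payoffs (5, 4).
Incumbent gets 3 moving first and 5 moving second, so Incumbent prefers to move second.

second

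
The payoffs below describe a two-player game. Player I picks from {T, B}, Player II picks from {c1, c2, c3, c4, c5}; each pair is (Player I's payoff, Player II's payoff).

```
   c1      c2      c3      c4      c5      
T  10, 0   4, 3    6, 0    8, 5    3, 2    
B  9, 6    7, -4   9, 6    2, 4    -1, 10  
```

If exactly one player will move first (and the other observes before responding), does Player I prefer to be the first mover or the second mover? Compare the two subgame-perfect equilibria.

second

If Player I leads: Player II's best replies are T→c4, B→c5; Player I's induced payoffs 8, -1; outcome (T, c4), payoffs (8, 5).
If Player II leads: Player I's best replies are c1→T, c2→B, c3→B, c4→T, c5→T; Player II's induced payoffs 0, -4, 6, 5, 2; outcome (B, c3), payoffs (9, 6).
Player I gets 8 moving first and 9 moving second, so Player I prefers to move second.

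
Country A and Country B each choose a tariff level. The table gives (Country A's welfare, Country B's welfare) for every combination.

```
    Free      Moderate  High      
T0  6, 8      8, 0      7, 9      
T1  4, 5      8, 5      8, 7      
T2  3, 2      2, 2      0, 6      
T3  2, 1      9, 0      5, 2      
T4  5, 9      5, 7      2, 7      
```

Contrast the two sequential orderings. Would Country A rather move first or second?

If Country A leads: Country B's best replies are T0→High, T1→High, T2→High, T3→High, T4→Free; Country A's induced payoffs 7, 8, 0, 5, 5; outcome (T1, High), payoffs (8, 7).
If Country B leads: Country A's best replies are Free→T0, Moderate→T3, High→T1; Country B's induced payoffs 8, 0, 7; outcome (T0, Free), payoffs (6, 8).
Country A gets 8 moving first and 6 moving second, so Country A prefers to move first.

first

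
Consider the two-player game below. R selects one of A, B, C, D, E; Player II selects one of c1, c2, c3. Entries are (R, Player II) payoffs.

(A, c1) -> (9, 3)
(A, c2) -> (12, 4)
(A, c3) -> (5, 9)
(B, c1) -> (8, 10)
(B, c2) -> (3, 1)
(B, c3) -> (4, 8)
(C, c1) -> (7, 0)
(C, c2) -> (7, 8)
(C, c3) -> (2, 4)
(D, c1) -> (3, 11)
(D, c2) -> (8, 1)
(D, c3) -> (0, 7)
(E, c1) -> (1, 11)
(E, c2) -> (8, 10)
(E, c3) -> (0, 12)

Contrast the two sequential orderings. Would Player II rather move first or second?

second

If R leads: Player II's best replies are A→c3, B→c1, C→c2, D→c1, E→c3; R's induced payoffs 5, 8, 7, 3, 0; outcome (B, c1), payoffs (8, 10).
If Player II leads: R's best replies are c1→A, c2→A, c3→A; Player II's induced payoffs 3, 4, 9; outcome (A, c3), payoffs (5, 9).
Player II gets 9 moving first and 10 moving second, so Player II prefers to move second.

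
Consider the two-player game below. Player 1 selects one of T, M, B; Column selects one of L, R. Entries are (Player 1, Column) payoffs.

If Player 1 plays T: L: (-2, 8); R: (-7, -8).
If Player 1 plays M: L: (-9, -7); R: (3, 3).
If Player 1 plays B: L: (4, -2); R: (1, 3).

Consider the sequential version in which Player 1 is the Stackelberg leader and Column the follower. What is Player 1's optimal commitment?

Work backward from Column's decision.
- T → Column plays L (best of 8, -8); Player 1 gets -2.
- M → Column plays R (best of -7, 3); Player 1 gets 3.
- B → Column plays R (best of -2, 3); Player 1 gets 1.
Among -2, 3, 1, the best is 3 at M. Subgame-perfect outcome: (M, R) with payoffs (3, 3).

M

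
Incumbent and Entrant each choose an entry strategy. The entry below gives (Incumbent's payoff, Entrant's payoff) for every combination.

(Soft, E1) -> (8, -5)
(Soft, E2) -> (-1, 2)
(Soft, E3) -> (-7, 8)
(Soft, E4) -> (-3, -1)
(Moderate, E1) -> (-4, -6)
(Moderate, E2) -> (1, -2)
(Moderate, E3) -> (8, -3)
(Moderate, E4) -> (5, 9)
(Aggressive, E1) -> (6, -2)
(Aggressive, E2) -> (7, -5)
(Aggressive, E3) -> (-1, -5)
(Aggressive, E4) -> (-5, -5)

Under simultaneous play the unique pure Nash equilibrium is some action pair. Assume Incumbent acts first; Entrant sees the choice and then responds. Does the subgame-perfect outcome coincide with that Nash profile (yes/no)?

Work backward from Entrant's decision.
- Soft: Entrant compares -5, 2, 8, -1 and picks E3; Incumbent would get -7.
- Moderate: Entrant compares -6, -2, -3, 9 and picks E4; Incumbent would get 5.
- Aggressive: Entrant compares -2, -5, -5, -5 and picks E1; Incumbent would get 6.
Among -7, 5, 6, the best is 6 at Aggressive. Subgame-perfect outcome: (Aggressive, E1) with payoffs (6, -2).
For the simultaneous game, intersect best replies.
Incumbent's best replies: E1→Soft; E2→Aggressive; E3→Moderate; E4→Moderate.
Entrant's best replies: Soft→E3; Moderate→E4; Aggressive→E1.
Only (Moderate, E4) has each player best-responding; Nash payoffs (5, 9).
Sequential outcome (Aggressive, E1) differs from the Nash profile (Moderate, E4).

no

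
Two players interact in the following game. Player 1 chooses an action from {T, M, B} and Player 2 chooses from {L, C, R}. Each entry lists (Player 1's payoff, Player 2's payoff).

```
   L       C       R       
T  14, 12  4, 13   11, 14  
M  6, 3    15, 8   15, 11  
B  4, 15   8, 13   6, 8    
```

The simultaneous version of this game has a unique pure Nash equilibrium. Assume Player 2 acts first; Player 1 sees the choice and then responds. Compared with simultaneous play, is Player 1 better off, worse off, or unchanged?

Solve by backward induction (Player 2 leads).
- L: Player 1 compares 14, 6, 4 and picks T; Player 2 would get 12.
- C: Player 1 compares 4, 15, 8 and picks M; Player 2 would get 8.
- R: Player 1 compares 11, 15, 6 and picks M; Player 2 would get 11.
Player 2's induced payoffs are 12, 8, 11, so Player 2 commits to L. Subgame-perfect outcome: (T, L) with payoffs (14, 12).
For the simultaneous game, intersect best replies.
Player 1's best replies: L→T; C→M; R→M.
Player 2's best replies: T→R; M→R; B→L.
The unique mutual best reply is (M, R), giving (15, 11).
Player 1 earns 14 sequentially versus 15 at the Nash outcome: worse off.

worse off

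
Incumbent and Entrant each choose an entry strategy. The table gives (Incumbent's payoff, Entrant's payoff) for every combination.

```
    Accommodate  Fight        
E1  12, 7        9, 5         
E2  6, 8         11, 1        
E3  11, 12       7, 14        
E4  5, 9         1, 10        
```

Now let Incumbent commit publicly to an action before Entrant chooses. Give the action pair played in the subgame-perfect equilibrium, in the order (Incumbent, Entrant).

(E1, Accommodate)

Entrant best-responds to each possible Incumbent move:
- E1: Entrant compares 7, 5 and picks Accommodate; Incumbent would get 12.
- E2: Entrant compares 8, 1 and picks Accommodate; Incumbent would get 6.
- E3: Entrant compares 12, 14 and picks Fight; Incumbent would get 7.
- E4: Entrant compares 9, 10 and picks Fight; Incumbent would get 1.
Maximizing over 12, 6, 7, 1, Incumbent chooses E1. Subgame-perfect outcome: (E1, Accommodate) with payoffs (12, 7).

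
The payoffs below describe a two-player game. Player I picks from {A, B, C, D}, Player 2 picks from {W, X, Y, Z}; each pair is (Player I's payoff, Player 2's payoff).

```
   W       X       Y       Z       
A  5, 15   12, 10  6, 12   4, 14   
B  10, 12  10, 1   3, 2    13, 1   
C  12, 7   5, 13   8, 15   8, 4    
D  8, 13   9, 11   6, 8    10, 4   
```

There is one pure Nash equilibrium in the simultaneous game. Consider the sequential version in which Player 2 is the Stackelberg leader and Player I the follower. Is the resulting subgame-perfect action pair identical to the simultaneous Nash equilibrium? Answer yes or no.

Backward induction with Player 2 moving first.
- W → Player I plays C (best of 5, 10, 12, 8); Player 2 gets 7.
- X → Player I plays A (best of 12, 10, 5, 9); Player 2 gets 10.
- Y → Player I plays C (best of 6, 3, 8, 6); Player 2 gets 15.
- Z → Player I plays B (best of 4, 13, 8, 10); Player 2 gets 1.
Among 7, 10, 15, 1, the best is 15 at Y. Subgame-perfect outcome: (C, Y) with payoffs (8, 15).
Now find the simultaneous Nash equilibrium.
Player I's best replies: W→C; X→A; Y→C; Z→B.
Player 2's best replies: A→W; B→W; C→Y; D→W.
The unique mutual best reply is (C, Y), giving (8, 15).
Sequential outcome (C, Y) coincides with the Nash profile (C, Y).

yes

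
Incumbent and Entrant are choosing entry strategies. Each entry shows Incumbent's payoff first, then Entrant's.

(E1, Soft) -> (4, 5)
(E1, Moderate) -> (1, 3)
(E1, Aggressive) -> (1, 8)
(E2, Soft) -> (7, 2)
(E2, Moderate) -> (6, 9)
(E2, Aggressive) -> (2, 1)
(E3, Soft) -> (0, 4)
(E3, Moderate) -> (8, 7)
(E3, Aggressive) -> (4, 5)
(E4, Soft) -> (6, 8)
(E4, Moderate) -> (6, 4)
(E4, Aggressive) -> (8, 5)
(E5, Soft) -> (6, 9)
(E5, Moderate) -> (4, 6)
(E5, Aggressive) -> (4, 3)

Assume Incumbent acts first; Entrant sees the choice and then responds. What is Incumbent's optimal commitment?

Entrant best-responds to each possible Incumbent move:
- E1: BR = Aggressive, leader payoff 1.
- E2: BR = Moderate, leader payoff 6.
- E3: BR = Moderate, leader payoff 8.
- E4: BR = Soft, leader payoff 6.
- E5: BR = Soft, leader payoff 6.
Incumbent's induced payoffs are 1, 6, 8, 6, 6, so Incumbent commits to E3. Subgame-perfect outcome: (E3, Moderate) with payoffs (8, 7).

E3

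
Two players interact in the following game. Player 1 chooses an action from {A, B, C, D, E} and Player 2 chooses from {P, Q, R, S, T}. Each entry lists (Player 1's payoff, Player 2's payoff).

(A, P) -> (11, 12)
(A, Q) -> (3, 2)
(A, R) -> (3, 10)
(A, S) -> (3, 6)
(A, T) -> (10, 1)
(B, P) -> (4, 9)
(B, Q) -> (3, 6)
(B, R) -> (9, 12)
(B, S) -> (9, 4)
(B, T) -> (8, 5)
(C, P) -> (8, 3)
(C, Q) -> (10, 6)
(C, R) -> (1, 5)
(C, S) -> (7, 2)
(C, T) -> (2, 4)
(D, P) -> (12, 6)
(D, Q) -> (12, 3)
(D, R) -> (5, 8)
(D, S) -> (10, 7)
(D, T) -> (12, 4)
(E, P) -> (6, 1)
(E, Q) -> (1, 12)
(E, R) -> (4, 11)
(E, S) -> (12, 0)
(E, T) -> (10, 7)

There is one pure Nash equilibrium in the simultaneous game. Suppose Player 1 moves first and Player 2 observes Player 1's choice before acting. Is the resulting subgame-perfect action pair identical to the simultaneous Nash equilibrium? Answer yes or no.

Solve by backward induction (Player 1 leads).
- A: Player 2 compares 12, 2, 10, 6, 1 and picks P; Player 1 would get 11.
- B: Player 2 compares 9, 6, 12, 4, 5 and picks R; Player 1 would get 9.
- C: Player 2 compares 3, 6, 5, 2, 4 and picks Q; Player 1 would get 10.
- D: Player 2 compares 6, 3, 8, 7, 4 and picks R; Player 1 would get 5.
- E: Player 2 compares 1, 12, 11, 0, 7 and picks Q; Player 1 would get 1.
Maximizing over 11, 9, 10, 5, 1, Player 1 chooses A. Subgame-perfect outcome: (A, P) with payoffs (11, 12).
Under simultaneous play:
Player 1's best replies: P→D; Q→D; R→B; S→E; T→D.
Player 2's best replies: A→P; B→R; C→Q; D→R; E→Q.
Only (B, R) has each player best-responding; Nash payoffs (9, 12).
Sequential outcome (A, P) differs from the Nash profile (B, R).

no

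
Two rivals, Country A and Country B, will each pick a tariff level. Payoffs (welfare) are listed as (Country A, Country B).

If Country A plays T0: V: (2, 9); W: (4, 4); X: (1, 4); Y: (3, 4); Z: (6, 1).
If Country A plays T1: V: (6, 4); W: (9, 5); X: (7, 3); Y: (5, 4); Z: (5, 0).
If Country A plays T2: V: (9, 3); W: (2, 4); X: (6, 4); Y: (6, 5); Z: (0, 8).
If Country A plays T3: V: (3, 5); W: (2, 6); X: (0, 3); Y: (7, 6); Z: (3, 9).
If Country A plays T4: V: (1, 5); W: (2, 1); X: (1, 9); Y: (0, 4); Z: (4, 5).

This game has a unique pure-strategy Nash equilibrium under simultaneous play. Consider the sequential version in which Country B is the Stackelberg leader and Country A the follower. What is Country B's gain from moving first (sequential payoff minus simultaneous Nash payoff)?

Solve by backward induction (Country B leads).
- V: Country A compares 2, 6, 9, 3, 1 and picks T2; Country B would get 3.
- W: Country A compares 4, 9, 2, 2, 2 and picks T1; Country B would get 5.
- X: Country A compares 1, 7, 6, 0, 1 and picks T1; Country B would get 3.
- Y: Country A compares 3, 5, 6, 7, 0 and picks T3; Country B would get 6.
- Z: Country A compares 6, 5, 0, 3, 4 and picks T0; Country B would get 1.
Maximizing over 3, 5, 3, 6, 1, Country B chooses Y. Subgame-perfect outcome: (T3, Y) with payoffs (7, 6).
Under simultaneous play:
Country A's best replies: V→T2; W→T1; X→T1; Y→T3; Z→T0.
Country B's best replies: T0→V; T1→W; T2→Z; T3→Z; T4→X.
The unique mutual best reply is (T1, W), giving (9, 5).
Country B's commitment gain: 6 − 5 = 1.

1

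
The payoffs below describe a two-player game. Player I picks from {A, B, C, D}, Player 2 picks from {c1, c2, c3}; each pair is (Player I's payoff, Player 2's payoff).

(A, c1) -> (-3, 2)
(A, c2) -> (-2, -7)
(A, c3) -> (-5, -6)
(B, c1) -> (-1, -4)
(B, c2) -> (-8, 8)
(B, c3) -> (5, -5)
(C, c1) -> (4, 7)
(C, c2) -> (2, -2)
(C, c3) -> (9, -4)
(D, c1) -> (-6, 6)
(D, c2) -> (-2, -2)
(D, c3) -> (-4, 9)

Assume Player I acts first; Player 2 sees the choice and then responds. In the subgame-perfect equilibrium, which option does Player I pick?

C

Player 2 best-responds to each possible Player I move:
- A: Player 2 compares 2, -7, -6 and picks c1; Player I would get -3.
- B: Player 2 compares -4, 8, -5 and picks c2; Player I would get -8.
- C: Player 2 compares 7, -2, -4 and picks c1; Player I would get 4.
- D: Player 2 compares 6, -2, 9 and picks c3; Player I would get -4.
Player I's induced payoffs are -3, -8, 4, -4, so Player I commits to C. Subgame-perfect outcome: (C, c1) with payoffs (4, 7).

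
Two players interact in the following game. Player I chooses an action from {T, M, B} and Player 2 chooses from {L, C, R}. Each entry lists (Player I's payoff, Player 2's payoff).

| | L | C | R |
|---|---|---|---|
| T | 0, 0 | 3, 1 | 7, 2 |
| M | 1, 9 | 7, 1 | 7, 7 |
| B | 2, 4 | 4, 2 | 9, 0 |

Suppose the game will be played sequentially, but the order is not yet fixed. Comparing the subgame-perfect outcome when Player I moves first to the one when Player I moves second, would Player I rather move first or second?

If Player I leads: Player 2's best replies are T→R, M→L, B→L; Player I's induced payoffs 7, 1, 2; outcome (T, R), payoffs (7, 2).
If Player 2 leads: Player I's best replies are L→B, C→M, R→B; Player 2's induced payoffs 4, 1, 0; outcome (B, L), payoffs (2, 4).
Player I gets 7 moving first and 2 moving second, so Player I prefers to move first.

first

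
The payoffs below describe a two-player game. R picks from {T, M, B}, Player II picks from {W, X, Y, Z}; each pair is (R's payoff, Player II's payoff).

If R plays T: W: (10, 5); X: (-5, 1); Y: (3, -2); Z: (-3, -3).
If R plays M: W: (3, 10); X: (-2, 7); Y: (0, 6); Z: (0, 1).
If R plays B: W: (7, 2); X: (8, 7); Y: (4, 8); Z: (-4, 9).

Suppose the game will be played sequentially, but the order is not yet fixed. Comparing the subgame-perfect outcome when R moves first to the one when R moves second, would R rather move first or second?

first

If R leads: Player II's best replies are T→W, M→W, B→Z; R's induced payoffs 10, 3, -4; outcome (T, W), payoffs (10, 5).
If Player II leads: R's best replies are W→T, X→B, Y→B, Z→M; Player II's induced payoffs 5, 7, 8, 1; outcome (B, Y), payoffs (4, 8).
R gets 10 moving first and 4 moving second, so R prefers to move first.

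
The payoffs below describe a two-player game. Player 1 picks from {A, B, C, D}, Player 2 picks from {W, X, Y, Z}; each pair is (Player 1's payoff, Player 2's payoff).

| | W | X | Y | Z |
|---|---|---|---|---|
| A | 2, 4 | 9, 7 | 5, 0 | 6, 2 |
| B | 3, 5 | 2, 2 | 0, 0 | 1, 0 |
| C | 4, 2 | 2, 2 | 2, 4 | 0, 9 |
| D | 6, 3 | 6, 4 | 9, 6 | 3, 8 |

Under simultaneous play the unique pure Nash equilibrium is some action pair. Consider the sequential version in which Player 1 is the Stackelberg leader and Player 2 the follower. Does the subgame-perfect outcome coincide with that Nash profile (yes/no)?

yes

Solve by backward induction (Player 1 leads).
- A: Player 2 compares 4, 7, 0, 2 and picks X; Player 1 would get 9.
- B: Player 2 compares 5, 2, 0, 0 and picks W; Player 1 would get 3.
- C: Player 2 compares 2, 2, 4, 9 and picks Z; Player 1 would get 0.
- D: Player 2 compares 3, 4, 6, 8 and picks Z; Player 1 would get 3.
Player 1's induced payoffs are 9, 3, 0, 3, so Player 1 commits to A. Subgame-perfect outcome: (A, X) with payoffs (9, 7).
For the simultaneous game, intersect best replies.
Player 1's best replies: W→D; X→A; Y→D; Z→A.
Player 2's best replies: A→X; B→W; C→Z; D→Z.
The unique mutual best reply is (A, X), giving (9, 7).
Sequential outcome (A, X) coincides with the Nash profile (A, X).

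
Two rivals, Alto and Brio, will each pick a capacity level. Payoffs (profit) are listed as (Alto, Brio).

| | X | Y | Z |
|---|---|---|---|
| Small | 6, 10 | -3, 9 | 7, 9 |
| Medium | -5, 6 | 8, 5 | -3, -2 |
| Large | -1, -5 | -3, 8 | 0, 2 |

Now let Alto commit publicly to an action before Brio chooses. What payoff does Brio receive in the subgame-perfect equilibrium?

10

Brio best-responds to each possible Alto move:
- Small → Brio plays X (best of 10, 9, 9); Alto gets 6.
- Medium → Brio plays X (best of 6, 5, -2); Alto gets -5.
- Large → Brio plays Y (best of -5, 8, 2); Alto gets -3.
Alto's induced payoffs are 6, -5, -3, so Alto commits to Small. Subgame-perfect outcome: (Small, X) with payoffs (6, 10).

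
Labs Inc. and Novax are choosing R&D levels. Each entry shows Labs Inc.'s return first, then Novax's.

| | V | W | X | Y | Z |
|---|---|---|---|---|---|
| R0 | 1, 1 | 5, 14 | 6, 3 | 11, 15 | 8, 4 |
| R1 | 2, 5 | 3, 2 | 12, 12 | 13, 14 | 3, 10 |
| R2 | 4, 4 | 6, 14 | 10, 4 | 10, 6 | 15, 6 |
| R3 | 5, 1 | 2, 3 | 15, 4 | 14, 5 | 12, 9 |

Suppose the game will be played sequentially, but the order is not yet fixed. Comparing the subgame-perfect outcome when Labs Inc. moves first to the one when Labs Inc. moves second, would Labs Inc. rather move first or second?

first

If Labs Inc. leads: Novax's best replies are R0→Y, R1→Y, R2→W, R3→Z; Labs Inc.'s induced payoffs 11, 13, 6, 12; outcome (R1, Y), payoffs (13, 14).
If Novax leads: Labs Inc.'s best replies are V→R3, W→R2, X→R3, Y→R3, Z→R2; Novax's induced payoffs 1, 14, 4, 5, 6; outcome (R2, W), payoffs (6, 14).
Labs Inc. gets 13 moving first and 6 moving second, so Labs Inc. prefers to move first.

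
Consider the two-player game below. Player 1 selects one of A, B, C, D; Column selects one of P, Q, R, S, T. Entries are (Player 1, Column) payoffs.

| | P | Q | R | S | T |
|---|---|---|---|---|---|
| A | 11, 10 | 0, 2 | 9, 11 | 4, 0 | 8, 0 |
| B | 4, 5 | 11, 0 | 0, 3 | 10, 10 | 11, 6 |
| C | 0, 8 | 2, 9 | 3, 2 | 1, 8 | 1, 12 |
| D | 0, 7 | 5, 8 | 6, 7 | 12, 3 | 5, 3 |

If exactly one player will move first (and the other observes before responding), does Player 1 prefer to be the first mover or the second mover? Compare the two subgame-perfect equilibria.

If Player 1 leads: Column's best replies are A→R, B→S, C→T, D→Q; Player 1's induced payoffs 9, 10, 1, 5; outcome (B, S), payoffs (10, 10).
If Column leads: Player 1's best replies are P→A, Q→B, R→A, S→D, T→B; Column's induced payoffs 10, 0, 11, 3, 6; outcome (A, R), payoffs (9, 11).
Player 1 gets 10 moving first and 9 moving second, so Player 1 prefers to move first.

first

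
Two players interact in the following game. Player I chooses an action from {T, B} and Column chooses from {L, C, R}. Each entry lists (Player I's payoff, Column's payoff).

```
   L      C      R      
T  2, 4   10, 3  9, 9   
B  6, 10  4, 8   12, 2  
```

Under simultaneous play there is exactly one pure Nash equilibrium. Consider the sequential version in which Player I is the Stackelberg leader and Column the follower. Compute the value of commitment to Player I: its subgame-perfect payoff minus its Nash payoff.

3

Solve by backward induction (Player I leads).
- T → Column plays R (best of 4, 3, 9); Player I gets 9.
- B → Column plays L (best of 10, 8, 2); Player I gets 6.
Player I's induced payoffs are 9, 6, so Player I commits to T. Subgame-perfect outcome: (T, R) with payoffs (9, 9).
Now find the simultaneous Nash equilibrium.
Player I's best replies: L→B; C→T; R→B.
Column's best replies: T→R; B→L.
The unique mutual best reply is (B, L), giving (6, 10).
Player I's commitment gain: 9 − 6 = 3.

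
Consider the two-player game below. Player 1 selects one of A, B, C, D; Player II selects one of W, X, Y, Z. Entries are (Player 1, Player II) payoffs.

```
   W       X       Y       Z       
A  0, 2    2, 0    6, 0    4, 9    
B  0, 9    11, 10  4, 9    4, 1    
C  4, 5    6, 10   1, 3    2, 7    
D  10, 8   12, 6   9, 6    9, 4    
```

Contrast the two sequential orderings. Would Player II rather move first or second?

second

If Player 1 leads: Player II's best replies are A→Z, B→X, C→X, D→W; Player 1's induced payoffs 4, 11, 6, 10; outcome (B, X), payoffs (11, 10).
If Player II leads: Player 1's best replies are W→D, X→D, Y→D, Z→D; Player II's induced payoffs 8, 6, 6, 4; outcome (D, W), payoffs (10, 8).
Player II gets 8 moving first and 10 moving second, so Player II prefers to move second.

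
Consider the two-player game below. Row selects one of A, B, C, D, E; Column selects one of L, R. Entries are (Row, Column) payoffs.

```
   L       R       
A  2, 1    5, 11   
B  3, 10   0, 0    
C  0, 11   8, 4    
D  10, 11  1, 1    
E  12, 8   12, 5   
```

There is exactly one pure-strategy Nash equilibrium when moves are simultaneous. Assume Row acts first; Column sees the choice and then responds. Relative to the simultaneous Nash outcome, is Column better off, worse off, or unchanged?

Backward induction with Row moving first.
- A: BR = R, leader payoff 5.
- B: BR = L, leader payoff 3.
- C: BR = L, leader payoff 0.
- D: BR = L, leader payoff 10.
- E: BR = L, leader payoff 12.
Maximizing over 5, 3, 0, 10, 12, Row chooses E. Subgame-perfect outcome: (E, L) with payoffs (12, 8).
Under simultaneous play:
Row's best replies: L→E; R→E.
Column's best replies: A→R; B→L; C→L; D→L; E→L.
Only (E, L) has each player best-responding; Nash payoffs (12, 8).
Column earns 8 sequentially versus 8 at the Nash outcome: unchanged.

unchanged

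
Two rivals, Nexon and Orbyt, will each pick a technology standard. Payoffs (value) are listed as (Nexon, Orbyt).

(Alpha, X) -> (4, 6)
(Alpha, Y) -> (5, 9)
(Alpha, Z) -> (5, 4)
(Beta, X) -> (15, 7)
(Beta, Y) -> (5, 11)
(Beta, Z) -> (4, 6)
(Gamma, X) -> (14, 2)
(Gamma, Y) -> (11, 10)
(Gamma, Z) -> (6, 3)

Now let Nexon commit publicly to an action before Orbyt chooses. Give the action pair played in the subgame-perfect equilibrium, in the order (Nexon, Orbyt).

Backward induction with Nexon moving first.
- Alpha: Orbyt compares 6, 9, 4 and picks Y; Nexon would get 5.
- Beta: Orbyt compares 7, 11, 6 and picks Y; Nexon would get 5.
- Gamma: Orbyt compares 2, 10, 3 and picks Y; Nexon would get 11.
Among 5, 5, 11, the best is 11 at Gamma. Subgame-perfect outcome: (Gamma, Y) with payoffs (11, 10).

(Gamma, Y)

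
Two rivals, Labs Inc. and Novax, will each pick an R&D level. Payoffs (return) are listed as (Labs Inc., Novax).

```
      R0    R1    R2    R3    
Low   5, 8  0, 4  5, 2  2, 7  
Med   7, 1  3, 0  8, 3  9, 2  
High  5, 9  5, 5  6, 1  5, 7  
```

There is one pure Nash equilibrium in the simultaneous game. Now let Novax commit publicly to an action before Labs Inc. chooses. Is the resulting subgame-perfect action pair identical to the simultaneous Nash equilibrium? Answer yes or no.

no

Work backward from Labs Inc.'s decision.
- R0: Labs Inc. compares 5, 7, 5 and picks Med; Novax would get 1.
- R1: Labs Inc. compares 0, 3, 5 and picks High; Novax would get 5.
- R2: Labs Inc. compares 5, 8, 6 and picks Med; Novax would get 3.
- R3: Labs Inc. compares 2, 9, 5 and picks Med; Novax would get 2.
Novax's induced payoffs are 1, 5, 3, 2, so Novax commits to R1. Subgame-perfect outcome: (High, R1) with payoffs (5, 5).
For the simultaneous game, intersect best replies.
Labs Inc.'s best replies: R0→Med; R1→High; R2→Med; R3→Med.
Novax's best replies: Low→R0; Med→R2; High→R0.
The unique mutual best reply is (Med, R2), giving (8, 3).
Sequential outcome (High, R1) differs from the Nash profile (Med, R2).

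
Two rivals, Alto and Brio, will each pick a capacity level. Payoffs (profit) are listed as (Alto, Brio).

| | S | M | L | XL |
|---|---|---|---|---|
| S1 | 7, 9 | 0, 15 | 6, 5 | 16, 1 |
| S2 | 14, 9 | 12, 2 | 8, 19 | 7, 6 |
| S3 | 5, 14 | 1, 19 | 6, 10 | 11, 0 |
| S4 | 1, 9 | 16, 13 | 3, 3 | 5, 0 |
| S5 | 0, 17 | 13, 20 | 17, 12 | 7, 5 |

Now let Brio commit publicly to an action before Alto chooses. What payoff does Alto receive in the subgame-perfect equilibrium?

16

Alto best-responds to each possible Brio move:
- S: BR = S2, leader payoff 9.
- M: BR = S4, leader payoff 13.
- L: BR = S5, leader payoff 12.
- XL: BR = S1, leader payoff 1.
Among 9, 13, 12, 1, the best is 13 at M. Subgame-perfect outcome: (S4, M) with payoffs (16, 13).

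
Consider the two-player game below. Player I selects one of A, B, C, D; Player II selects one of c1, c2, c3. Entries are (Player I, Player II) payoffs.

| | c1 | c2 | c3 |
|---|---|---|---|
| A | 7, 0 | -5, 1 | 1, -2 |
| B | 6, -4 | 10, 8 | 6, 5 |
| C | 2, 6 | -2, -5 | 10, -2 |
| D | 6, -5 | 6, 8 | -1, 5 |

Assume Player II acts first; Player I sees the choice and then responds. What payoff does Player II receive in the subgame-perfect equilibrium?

Solve by backward induction (Player II leads).
- c1: Player I compares 7, 6, 2, 6 and picks A; Player II would get 0.
- c2: Player I compares -5, 10, -2, 6 and picks B; Player II would get 8.
- c3: Player I compares 1, 6, 10, -1 and picks C; Player II would get -2.
Among 0, 8, -2, the best is 8 at c2. Subgame-perfect outcome: (B, c2) with payoffs (10, 8).

8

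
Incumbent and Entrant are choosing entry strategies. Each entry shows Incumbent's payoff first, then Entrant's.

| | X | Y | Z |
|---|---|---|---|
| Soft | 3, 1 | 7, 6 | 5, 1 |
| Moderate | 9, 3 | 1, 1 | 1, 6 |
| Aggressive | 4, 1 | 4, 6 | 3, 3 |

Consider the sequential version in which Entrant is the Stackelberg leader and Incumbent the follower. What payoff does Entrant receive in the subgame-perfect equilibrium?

Incumbent best-responds to each possible Entrant move:
- X: Incumbent compares 3, 9, 4 and picks Moderate; Entrant would get 3.
- Y: Incumbent compares 7, 1, 4 and picks Soft; Entrant would get 6.
- Z: Incumbent compares 5, 1, 3 and picks Soft; Entrant would get 1.
Entrant's induced payoffs are 3, 6, 1, so Entrant commits to Y. Subgame-perfect outcome: (Soft, Y) with payoffs (7, 6).

6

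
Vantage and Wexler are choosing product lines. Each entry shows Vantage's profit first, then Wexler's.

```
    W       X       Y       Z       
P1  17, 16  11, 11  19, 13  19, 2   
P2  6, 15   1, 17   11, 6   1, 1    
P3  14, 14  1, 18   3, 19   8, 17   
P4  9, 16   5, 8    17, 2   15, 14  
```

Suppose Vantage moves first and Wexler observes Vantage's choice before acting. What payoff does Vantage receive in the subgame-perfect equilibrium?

17

Wexler best-responds to each possible Vantage move:
- P1: BR = W, leader payoff 17.
- P2: BR = X, leader payoff 1.
- P3: BR = Y, leader payoff 3.
- P4: BR = W, leader payoff 9.
Vantage's induced payoffs are 17, 1, 3, 9, so Vantage commits to P1. Subgame-perfect outcome: (P1, W) with payoffs (17, 16).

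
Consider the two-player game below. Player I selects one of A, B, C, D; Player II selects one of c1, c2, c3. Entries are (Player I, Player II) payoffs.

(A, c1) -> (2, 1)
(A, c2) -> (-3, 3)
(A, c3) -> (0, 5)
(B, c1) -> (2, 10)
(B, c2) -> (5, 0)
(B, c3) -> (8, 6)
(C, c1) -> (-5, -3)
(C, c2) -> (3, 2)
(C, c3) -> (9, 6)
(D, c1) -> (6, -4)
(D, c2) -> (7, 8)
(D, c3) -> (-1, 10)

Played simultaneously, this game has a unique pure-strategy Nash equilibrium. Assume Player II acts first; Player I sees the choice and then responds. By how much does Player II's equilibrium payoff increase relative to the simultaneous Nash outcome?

2

Backward induction with Player II moving first.
- c1: BR = D, leader payoff -4.
- c2: BR = D, leader payoff 8.
- c3: BR = C, leader payoff 6.
Maximizing over -4, 8, 6, Player II chooses c2. Subgame-perfect outcome: (D, c2) with payoffs (7, 8).
For the simultaneous game, intersect best replies.
Player I's best replies: c1→D; c2→D; c3→C.
Player II's best replies: A→c3; B→c1; C→c3; D→c3.
Only (C, c3) has each player best-responding; Nash payoffs (9, 6).
Player II's commitment gain: 8 − 6 = 2.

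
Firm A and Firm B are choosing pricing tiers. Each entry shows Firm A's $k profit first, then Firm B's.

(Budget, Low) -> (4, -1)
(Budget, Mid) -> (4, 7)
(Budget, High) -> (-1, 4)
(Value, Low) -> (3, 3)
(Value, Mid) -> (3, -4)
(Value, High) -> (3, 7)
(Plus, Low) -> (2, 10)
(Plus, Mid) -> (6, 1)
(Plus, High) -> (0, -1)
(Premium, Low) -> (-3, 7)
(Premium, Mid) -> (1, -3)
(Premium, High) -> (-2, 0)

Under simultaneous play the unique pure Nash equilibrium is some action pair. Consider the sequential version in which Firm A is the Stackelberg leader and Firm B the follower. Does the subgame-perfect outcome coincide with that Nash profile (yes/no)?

Work backward from Firm B's decision.
- Budget: Firm B compares -1, 7, 4 and picks Mid; Firm A would get 4.
- Value: Firm B compares 3, -4, 7 and picks High; Firm A would get 3.
- Plus: Firm B compares 10, 1, -1 and picks Low; Firm A would get 2.
- Premium: Firm B compares 7, -3, 0 and picks Low; Firm A would get -3.
Firm A's induced payoffs are 4, 3, 2, -3, so Firm A commits to Budget. Subgame-perfect outcome: (Budget, Mid) with payoffs (4, 7).
For the simultaneous game, intersect best replies.
Firm A's best replies: Low→Budget; Mid→Plus; High→Value.
Firm B's best replies: Budget→Mid; Value→High; Plus→Low; Premium→Low.
The unique mutual best reply is (Value, High), giving (3, 7).
Sequential outcome (Budget, Mid) differs from the Nash profile (Value, High).

no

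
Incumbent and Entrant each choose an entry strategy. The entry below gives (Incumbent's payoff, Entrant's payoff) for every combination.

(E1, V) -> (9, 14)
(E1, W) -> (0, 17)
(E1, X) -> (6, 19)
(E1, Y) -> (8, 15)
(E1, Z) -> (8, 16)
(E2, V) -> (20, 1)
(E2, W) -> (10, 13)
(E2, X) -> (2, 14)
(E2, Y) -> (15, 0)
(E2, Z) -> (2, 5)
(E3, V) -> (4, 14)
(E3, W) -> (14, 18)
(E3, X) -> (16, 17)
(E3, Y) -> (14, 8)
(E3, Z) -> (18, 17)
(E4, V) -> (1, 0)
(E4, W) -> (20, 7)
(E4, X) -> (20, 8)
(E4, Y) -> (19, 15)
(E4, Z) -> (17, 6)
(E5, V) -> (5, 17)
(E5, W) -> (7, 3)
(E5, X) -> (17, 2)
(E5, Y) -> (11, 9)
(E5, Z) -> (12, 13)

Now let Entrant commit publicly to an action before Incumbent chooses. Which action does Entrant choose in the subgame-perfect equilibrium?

Z

Work backward from Incumbent's decision.
- V: BR = E2, leader payoff 1.
- W: BR = E4, leader payoff 7.
- X: BR = E4, leader payoff 8.
- Y: BR = E4, leader payoff 15.
- Z: BR = E3, leader payoff 17.
Maximizing over 1, 7, 8, 15, 17, Entrant chooses Z. Subgame-perfect outcome: (E3, Z) with payoffs (18, 17).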